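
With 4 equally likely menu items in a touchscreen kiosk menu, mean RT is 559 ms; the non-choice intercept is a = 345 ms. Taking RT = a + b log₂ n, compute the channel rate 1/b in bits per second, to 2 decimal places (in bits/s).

Choice component = 559 − 345 = 214 ms over log₂(4) = 2 bits.
b = 214 / 2 = 107.000 ms/bit, so 1/b = 9.346 bits/s.

9.35 bits/s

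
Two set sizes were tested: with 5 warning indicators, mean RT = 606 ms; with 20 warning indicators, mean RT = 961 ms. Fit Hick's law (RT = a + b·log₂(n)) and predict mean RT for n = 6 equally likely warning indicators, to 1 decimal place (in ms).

RT is linear in log₂ n, so two points fix the line:
  b = (961 − 606) / (log₂ 20 − log₂ 5) = 355 / (4.3219 − 2.3219) = 177.500 ms/bit
  a = 606 − 177.500 × 2.3219 = 193.858 ms
Then RT(6) = 193.858 + 177.500 × log₂ 6 = 193.858 + 177.500 × 2.5850 ≈ 652.689 ms.

652.7 ms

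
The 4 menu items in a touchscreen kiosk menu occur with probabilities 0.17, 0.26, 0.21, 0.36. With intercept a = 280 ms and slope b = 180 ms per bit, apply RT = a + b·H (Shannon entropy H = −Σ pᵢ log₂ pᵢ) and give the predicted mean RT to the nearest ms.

H = 0.17·log₂(1/0.17) + 0.26·log₂(1/0.26) + 0.21·log₂(1/0.21) + 0.36·log₂(1/0.36) = 1.9433 bits.
RT = 280 + 180 × 1.9433 = 629.80 ms.

630 ms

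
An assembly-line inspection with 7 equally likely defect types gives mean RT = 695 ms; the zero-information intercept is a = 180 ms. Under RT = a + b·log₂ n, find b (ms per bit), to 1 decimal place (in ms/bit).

183.4 ms/bit

log₂(7) = 2.8074 bits.
b = (RT − a)/log₂ n = (695 − 180) / 2.8074 = 183.447 ms/bit.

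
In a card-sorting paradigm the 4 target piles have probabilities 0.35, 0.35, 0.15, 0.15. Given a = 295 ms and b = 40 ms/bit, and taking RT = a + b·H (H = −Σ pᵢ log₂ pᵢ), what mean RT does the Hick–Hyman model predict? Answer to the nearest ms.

H = 0.35·log₂(1/0.35) + 0.35·log₂(1/0.35) + 0.15·log₂(1/0.15) + 0.15·log₂(1/0.15) = 1.8813 bits.
RT = 295 + 40 × 1.8813 = 370.25 ms.

370 ms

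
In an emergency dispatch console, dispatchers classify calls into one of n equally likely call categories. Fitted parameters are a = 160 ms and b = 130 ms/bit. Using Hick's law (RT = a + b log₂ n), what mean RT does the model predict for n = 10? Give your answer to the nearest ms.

log₂(10) = 3.3219 bits, so RT = 160 + 130 × 3.3219 ≈ 591.851 ms.

592 ms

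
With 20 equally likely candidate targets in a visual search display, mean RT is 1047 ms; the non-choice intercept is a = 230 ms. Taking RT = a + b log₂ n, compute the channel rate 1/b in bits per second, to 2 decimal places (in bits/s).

5.29 bits/s

b = (1047 − 230)/log₂ 20 = 817/4.3219 = 189.036 ms per bit = 0.18904 s/bit; the reciprocal is 5.290 bits/s.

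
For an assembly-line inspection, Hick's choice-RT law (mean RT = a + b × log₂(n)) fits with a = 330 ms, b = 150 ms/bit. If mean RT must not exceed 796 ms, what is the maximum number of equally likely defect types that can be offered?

Set 330 + 150·log₂ n ≤ 796 → log₂ n ≤ (796 − 330)/150 = 3.1067.
So n ≤ 2^3.1067 = 8.614; the largest integer n is 8.

8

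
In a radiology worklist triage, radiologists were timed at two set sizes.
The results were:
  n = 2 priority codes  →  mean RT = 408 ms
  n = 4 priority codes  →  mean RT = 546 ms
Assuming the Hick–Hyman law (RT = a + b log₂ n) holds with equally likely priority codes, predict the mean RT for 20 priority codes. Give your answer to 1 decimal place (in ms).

RT is linear in log₂ n, so two points fix the line:
  b = (546 − 408) / (log₂ 4 − log₂ 2) = 138 / (2 − 1) = 138.000 ms/bit
  a = 408 − 138.000 × 1 = 270.000 ms
Then RT(20) = 270.000 + 138.000 × log₂ 20 = 270.000 + 138.000 × 4.3219 ≈ 866.426 ms.

866.4 ms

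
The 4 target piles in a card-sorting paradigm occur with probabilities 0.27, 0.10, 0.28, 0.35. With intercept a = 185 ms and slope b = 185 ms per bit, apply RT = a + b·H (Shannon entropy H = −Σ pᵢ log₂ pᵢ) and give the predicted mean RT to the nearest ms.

534 ms

H = 0.27·log₂(1/0.27) + 0.10·log₂(1/0.10) + 0.28·log₂(1/0.28) + 0.35·log₂(1/0.35) = 1.8865 bits.
RT = 185 + 185 × 1.8865 = 534.01 ms.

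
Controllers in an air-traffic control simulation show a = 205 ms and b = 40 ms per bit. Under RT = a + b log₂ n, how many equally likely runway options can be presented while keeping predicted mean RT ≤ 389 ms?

Set 205 + 40·log₂ n ≤ 389 → log₂ n ≤ (389 − 205)/40 = 4.6000.
So n ≤ 2^4.6000 = 24.251; the largest integer n is 24.

24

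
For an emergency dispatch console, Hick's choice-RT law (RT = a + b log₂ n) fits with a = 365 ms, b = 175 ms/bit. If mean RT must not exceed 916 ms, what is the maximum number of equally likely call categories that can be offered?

8

Information budget: (916 − 365)/175 = 3.1486 bits, so n ≤ 2^3.1486 = 8.868 → at most 8.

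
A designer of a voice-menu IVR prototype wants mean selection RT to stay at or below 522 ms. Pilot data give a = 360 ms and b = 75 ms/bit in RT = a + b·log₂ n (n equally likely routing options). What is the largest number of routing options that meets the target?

75·log₂ n ≤ 522 − 360 = 162, giving log₂ n ≤ 2.1600 and n ≤ 4.469. The largest whole number is 4.

4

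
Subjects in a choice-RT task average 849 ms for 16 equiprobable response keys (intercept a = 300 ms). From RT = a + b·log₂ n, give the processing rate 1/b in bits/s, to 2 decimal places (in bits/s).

Choice component = 849 − 300 = 549 ms over log₂(16) = 4 bits.
b = 549 / 4 = 137.250 ms/bit, so 1/b = 7.286 bits/s.

7.29 bits/s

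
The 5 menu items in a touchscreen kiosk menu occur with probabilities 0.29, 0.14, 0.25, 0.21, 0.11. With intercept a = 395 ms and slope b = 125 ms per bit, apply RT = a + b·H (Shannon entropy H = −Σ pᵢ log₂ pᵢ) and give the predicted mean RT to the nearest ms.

H = 0.29·log₂(1/0.29) + 0.14·log₂(1/0.14) + 0.25·log₂(1/0.25) + 0.21·log₂(1/0.21) + 0.11·log₂(1/0.11) = 2.2381 bits.
RT = 395 + 125 × 2.2381 = 674.77 ms.

675 ms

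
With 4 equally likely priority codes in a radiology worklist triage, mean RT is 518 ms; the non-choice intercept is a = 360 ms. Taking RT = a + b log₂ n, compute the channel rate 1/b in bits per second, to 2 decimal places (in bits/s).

12.66 bits/s

Choice component = 518 − 360 = 158 ms over log₂(4) = 2 bits.
b = 158 / 2 = 79.000 ms/bit, so 1/b = 12.658 bits/s.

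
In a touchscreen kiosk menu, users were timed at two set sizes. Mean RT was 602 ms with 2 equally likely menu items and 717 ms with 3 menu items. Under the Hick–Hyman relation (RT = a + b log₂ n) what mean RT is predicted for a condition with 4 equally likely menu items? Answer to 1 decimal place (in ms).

798.6 ms

With log₂ n on the abscissa the relation is linear; from the two conditions:
  b = (717 − 602) / (log₂ 3 − log₂ 2) = 115 / (1.5850 − 1) = 196.594 ms/bit
  a = 602 − 196.594 × 1 = 405.406 ms
Then RT(4) = 405.406 + 196.594 × log₂ 4 = 405.406 + 196.594 × 2 ≈ 798.594 ms.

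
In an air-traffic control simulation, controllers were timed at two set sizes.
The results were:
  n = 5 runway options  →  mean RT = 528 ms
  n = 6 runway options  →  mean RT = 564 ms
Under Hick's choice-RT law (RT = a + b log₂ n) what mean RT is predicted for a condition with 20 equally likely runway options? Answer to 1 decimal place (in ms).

Fit slope and intercept:
  b = (564 − 528) / (log₂ 6 − log₂ 5) = 36 / (2.5850 − 2.3219) = 136.864 ms/bit
  a = 528 − 136.864 × 2.3219 = 210.211 ms
Then RT(20) = 210.211 + 136.864 × log₂ 20 = 210.211 + 136.864 × 4.3219 ≈ 801.728 ms.

801.7 ms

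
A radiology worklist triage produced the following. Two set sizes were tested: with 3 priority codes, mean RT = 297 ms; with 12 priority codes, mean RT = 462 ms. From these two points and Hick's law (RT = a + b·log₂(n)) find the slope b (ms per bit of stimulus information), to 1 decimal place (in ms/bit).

82.5 ms/bit

The slope on a log₂ axis is (462 − 297) / (3.5850 − 1.5850) = 82.500 ms/bit.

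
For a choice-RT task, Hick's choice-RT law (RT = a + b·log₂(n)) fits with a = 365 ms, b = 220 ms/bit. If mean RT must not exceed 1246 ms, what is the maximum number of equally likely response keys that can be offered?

16

Set 365 + 220·log₂ n ≤ 1246 → log₂ n ≤ (1246 − 365)/220 = 4.0045.
So n ≤ 2^4.0045 = 16.050; the largest integer n is 16.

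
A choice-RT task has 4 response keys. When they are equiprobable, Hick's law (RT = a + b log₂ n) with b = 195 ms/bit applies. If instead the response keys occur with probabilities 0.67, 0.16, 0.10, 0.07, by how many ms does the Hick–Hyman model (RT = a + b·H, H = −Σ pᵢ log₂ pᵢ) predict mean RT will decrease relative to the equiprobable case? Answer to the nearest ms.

115 ms

The RT saving is b·ΔH. Equiprobable H₀ = log₂(4) = 2.0000 bits; with the given probabilities H = 1.4109 bits.
b·(H₀ − H) = 195 × (2.0000 − 1.4109) = 114.88 ms.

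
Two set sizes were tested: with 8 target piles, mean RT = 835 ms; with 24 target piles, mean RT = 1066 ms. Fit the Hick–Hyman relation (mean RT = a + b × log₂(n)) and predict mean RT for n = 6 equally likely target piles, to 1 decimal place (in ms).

774.5 ms

With log₂ n on the abscissa the relation is linear; from the two conditions:
  b = (1066 − 835) / (log₂ 24 − log₂ 8) = 231 / (4.5850 − 3) = 145.745 ms/bit
  a = 835 − 145.745 × 3 = 397.766 ms
Then RT(6) = 397.766 + 145.745 × log₂ 6 = 397.766 + 145.745 × 2.5850 ≈ 774.510 ms.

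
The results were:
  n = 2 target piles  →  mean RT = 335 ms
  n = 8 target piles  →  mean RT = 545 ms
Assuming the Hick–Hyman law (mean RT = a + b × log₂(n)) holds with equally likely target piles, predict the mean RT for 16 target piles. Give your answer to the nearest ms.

650 ms

Fit slope and intercept:
  b = (545 − 335) / (log₂ 8 − log₂ 2) = 210 / (3 − 1) = 105 ms/bit
  a = 335 − 105 × 1 = 230 ms
Then RT(16) = 230 + 105 × log₂ 16 = 230 + 105 × 4 ≈ 650.000 ms.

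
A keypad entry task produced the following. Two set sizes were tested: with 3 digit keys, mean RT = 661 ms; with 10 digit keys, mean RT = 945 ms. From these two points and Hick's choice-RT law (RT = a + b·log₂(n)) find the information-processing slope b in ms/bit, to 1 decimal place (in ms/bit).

Slope: b = (945 − 661) / (log₂ 10 − log₂ 3) = 284/1.7370 = 163.504 ms/bit.

163.5 ms/bit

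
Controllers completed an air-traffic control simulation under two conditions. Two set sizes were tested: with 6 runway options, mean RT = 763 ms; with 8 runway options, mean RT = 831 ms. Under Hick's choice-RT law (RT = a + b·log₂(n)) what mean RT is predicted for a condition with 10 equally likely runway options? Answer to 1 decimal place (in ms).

RT is linear in log₂ n, so two points fix the line:
  b = (831 − 763) / (log₂ 8 − log₂ 6) = 68 / (3 − 2.5850) = 163.841 ms/bit
  a = 763 − 163.841 × 2.5850 = 339.478 ms
Then RT(10) = 339.478 + 163.841 × log₂ 10 = 339.478 + 163.841 × 3.3219 ≈ 883.745 ms.

883.7 ms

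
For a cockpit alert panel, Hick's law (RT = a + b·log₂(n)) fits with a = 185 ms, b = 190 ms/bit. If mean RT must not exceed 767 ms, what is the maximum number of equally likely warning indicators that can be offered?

Information budget: (767 − 185)/190 = 3.0632 bits, so n ≤ 2^3.0632 = 8.358 → at most 8.

8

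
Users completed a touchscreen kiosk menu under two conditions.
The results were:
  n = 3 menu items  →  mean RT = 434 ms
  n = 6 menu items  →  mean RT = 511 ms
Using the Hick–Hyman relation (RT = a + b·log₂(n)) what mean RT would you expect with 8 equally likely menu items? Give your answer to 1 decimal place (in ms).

543.0 ms

Solve the two-equation system in a and b:
  b = (511 − 434) / (log₂ 6 − log₂ 3) = 77 / (2.5850 − 1.5850) = 77.000 ms/bit
  a = 434 − 77.000 × 1.5850 = 311.958 ms
Then RT(8) = 311.958 + 77.000 × log₂ 8 = 311.958 + 77.000 × 3 ≈ 542.958 ms.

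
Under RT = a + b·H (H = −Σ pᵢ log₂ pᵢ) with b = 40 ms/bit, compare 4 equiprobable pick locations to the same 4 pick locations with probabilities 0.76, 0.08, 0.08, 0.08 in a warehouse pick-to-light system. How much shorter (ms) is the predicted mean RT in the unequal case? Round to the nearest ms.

33 ms

Equiprobable entropy H₀ = log₂ 4 = 2.0000 bits.
Skewed entropy H = −Σ pᵢ log₂ pᵢ = 1.1754 bits.
ΔRT = b·(H₀ − H) = 40 × 0.8246 = 32.98 ms.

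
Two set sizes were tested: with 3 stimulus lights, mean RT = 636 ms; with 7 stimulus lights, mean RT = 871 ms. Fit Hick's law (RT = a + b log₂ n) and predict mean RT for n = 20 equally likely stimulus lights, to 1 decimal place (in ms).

1162.2 ms

Fit slope and intercept:
  b = (871 − 636) / (log₂ 7 − log₂ 3) = 235 / (2.8074 − 1.5850) = 192.246 ms/bit
  a = 636 − 192.246 × 1.5850 = 331.297 ms
Then RT(20) = 331.297 + 192.246 × log₂ 20 = 331.297 + 192.246 × 4.3219 ≈ 1162.171 ms.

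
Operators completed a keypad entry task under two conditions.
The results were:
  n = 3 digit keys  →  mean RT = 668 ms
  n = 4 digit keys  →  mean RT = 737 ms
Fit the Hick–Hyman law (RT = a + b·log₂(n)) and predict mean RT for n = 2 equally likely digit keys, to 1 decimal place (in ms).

570.7 ms

Fit slope and intercept:
  b = (737 − 668) / (log₂ 4 − log₂ 3) = 69 / (2 − 1.5850) = 166.250 ms/bit
  a = 668 − 166.250 × 1.5850 = 404.500 ms
Then RT(2) = 404.500 + 166.250 × log₂ 2 = 404.500 + 166.250 × 1 ≈ 570.750 ms.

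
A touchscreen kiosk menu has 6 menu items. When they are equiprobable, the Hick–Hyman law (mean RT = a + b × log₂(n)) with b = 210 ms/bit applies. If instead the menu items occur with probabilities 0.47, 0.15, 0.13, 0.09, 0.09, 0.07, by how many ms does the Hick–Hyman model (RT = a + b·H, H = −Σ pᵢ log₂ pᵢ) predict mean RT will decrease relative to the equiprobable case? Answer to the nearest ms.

81 ms

The RT saving is b·ΔH. Equiprobable H₀ = log₂(6) = 2.5850 bits; with the given probabilities H = 2.1990 bits.
b·(H₀ − H) = 210 × (2.5850 − 2.1990) = 81.05 ms.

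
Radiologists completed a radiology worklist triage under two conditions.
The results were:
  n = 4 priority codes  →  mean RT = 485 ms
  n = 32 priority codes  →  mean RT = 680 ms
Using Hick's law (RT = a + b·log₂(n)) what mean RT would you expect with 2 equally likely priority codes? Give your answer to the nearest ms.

Fit slope and intercept:
  b = (680 − 485) / (log₂ 32 − log₂ 4) = 195 / (5 − 2) = 65 ms/bit
  a = 485 − 65 × 2 = 355 ms
Then RT(2) = 355 + 65 × log₂ 2 = 355 + 65 × 1 ≈ 420.000 ms.

420 ms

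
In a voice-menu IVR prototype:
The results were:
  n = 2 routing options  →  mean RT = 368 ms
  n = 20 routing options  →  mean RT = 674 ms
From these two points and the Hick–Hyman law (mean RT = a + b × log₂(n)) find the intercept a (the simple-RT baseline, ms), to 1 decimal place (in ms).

The slope on a log₂ axis is (674 − 368) / (4.3219 − 1) = 92.115 ms/bit.
a = RT₁ − b·log₂ n₁ = 368 − 92.115 × 1 = 275.885 ms.

275.9 ms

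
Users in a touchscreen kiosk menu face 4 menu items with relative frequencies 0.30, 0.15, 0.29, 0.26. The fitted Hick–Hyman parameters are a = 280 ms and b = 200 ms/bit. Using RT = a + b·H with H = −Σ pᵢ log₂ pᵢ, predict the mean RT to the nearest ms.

671 ms

H = 0.30·log₂(1/0.30) + 0.15·log₂(1/0.15) + 0.29·log₂(1/0.29) + 0.26·log₂(1/0.26) = 1.9548 bits.
RT = 280 + 200 × 1.9548 = 670.97 ms.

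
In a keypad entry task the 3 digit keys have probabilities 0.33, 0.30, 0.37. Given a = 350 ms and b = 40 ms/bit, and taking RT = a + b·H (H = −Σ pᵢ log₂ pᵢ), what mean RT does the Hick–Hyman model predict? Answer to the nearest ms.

413 ms

Entropy contributions −pᵢ log₂ pᵢ: 0.5278, 0.5211, 0.5307; sum H = 1.5796 bits.
RT = a + bH = 350 + 40·1.5796 = 413.19 ms.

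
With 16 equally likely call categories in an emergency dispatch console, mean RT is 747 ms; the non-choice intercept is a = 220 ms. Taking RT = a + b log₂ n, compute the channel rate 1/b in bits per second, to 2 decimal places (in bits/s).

7.59 bits/s

Choice component = 747 − 220 = 527 ms over log₂(16) = 4 bits.
b = 527 / 4 = 131.750 ms/bit, so 1/b = 7.590 bits/s.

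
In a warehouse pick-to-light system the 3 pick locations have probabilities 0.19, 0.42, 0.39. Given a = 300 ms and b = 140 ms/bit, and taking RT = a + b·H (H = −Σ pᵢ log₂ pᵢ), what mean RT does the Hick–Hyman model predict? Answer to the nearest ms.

H = 0.19·log₂(1/0.19) + 0.42·log₂(1/0.42) + 0.39·log₂(1/0.39) = 1.5107 bits.
RT = 300 + 140 × 1.5107 = 511.49 ms.

511 ms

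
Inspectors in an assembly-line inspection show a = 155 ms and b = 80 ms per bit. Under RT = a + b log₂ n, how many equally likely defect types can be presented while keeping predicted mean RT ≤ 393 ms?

7

80·log₂ n ≤ 393 − 155 = 238, giving log₂ n ≤ 2.9750 and n ≤ 7.863. The largest whole number is 7.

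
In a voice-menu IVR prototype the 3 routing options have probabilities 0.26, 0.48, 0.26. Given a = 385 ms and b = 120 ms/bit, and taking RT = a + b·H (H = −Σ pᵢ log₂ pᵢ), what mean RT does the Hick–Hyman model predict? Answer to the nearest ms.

Entropy contributions −pᵢ log₂ pᵢ: 0.5053, 0.5083, 0.5053; sum H = 1.5188 bits.
RT = a + bH = 385 + 120·1.5188 = 567.26 ms.

567 ms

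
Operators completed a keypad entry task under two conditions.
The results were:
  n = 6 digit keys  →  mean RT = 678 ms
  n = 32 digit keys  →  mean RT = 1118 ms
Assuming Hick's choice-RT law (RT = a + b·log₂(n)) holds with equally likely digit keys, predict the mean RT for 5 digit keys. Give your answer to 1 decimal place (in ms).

630.1 ms

Solve the two-equation system in a and b:
  b = (1118 − 678) / (log₂ 32 − log₂ 6) = 440 / (5 − 2.5850) = 182.192 ms/bit
  a = 678 − 182.192 × 2.5850 = 207.041 ms
Then RT(5) = 207.041 + 182.192 × log₂ 5 = 207.041 + 182.192 × 2.3219 ≈ 630.077 ms.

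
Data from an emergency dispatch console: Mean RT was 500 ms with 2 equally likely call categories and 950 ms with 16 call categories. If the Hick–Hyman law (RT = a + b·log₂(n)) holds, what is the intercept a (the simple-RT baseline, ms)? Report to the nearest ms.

350 ms

b = (RT₂ − RT₁)/(log₂ n₂ − log₂ n₁) = (950 − 500)/(4 − 1) = 150 ms/bit.
a = RT₁ − b·log₂ n₁ = 500 − 150 × 1 = 350.000 ms.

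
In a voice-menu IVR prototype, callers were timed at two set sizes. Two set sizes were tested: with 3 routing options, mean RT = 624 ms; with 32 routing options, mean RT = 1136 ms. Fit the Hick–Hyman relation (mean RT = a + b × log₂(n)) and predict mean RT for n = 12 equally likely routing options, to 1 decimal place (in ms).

Fit slope and intercept:
  b = (1136 − 624) / (log₂ 32 − log₂ 3) = 512 / (5 − 1.5850) = 149.925 ms/bit
  a = 624 − 149.925 × 1.5850 = 386.374 ms
Then RT(12) = 386.374 + 149.925 × log₂ 12 = 386.374 + 149.925 × 3.5850 ≈ 923.850 ms.

923.9 ms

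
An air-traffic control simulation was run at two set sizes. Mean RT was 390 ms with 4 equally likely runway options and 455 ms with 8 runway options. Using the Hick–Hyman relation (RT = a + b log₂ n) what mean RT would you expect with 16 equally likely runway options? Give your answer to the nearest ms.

520 ms

RT is linear in log₂ n, so two points fix the line:
  b = (455 − 390) / (log₂ 8 − log₂ 4) = 65 / (3 − 2) = 65 ms/bit
  a = 390 − 65 × 2 = 260 ms
Then RT(16) = 260 + 65 × log₂ 16 = 260 + 65 × 4 ≈ 520.000 ms.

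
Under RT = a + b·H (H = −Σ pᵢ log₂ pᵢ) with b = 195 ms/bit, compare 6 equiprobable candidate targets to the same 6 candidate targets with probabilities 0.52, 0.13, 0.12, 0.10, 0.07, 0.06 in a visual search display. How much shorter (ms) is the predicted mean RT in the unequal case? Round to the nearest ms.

98 ms

Equiprobable entropy H₀ = log₂ 6 = 2.5850 bits.
Skewed entropy H = −Σ pᵢ log₂ pᵢ = 2.0846 bits.
ΔRT = b·(H₀ − H) = 195 × 0.5004 = 97.58 ms.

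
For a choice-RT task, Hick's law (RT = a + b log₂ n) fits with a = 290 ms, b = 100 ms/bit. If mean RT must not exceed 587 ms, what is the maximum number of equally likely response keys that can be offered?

Set 290 + 100·log₂ n ≤ 587 → log₂ n ≤ (587 − 290)/100 = 2.9700.
So n ≤ 2^2.9700 = 7.835; the largest integer n is 7.

7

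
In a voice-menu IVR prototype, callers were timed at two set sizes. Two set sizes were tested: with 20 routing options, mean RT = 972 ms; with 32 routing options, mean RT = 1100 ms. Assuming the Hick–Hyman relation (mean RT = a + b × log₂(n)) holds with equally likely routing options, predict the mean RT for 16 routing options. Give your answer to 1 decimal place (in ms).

911.2 ms

RT is linear in log₂ n, so two points fix the line:
  b = (1100 − 972) / (log₂ 32 − log₂ 20) = 128 / (5 − 4.3219) = 188.771 ms/bit
  a = 972 − 188.771 × 4.3219 = 156.147 ms
Then RT(16) = 156.147 + 188.771 × log₂ 16 = 156.147 + 188.771 × 4 ≈ 911.229 ms.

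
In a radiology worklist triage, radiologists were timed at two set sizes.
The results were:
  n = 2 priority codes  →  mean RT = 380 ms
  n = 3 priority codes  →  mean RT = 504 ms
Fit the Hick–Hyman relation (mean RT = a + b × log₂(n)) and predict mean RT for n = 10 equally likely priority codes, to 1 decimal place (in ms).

872.2 ms

Solve the two-equation system in a and b:
  b = (504 − 380) / (log₂ 3 − log₂ 2) = 124 / (1.5850 − 1) = 211.979 ms/bit
  a = 380 − 211.979 × 1 = 168.021 ms
Then RT(10) = 168.021 + 211.979 × log₂ 10 = 168.021 + 211.979 × 3.3219 ≈ 872.201 ms.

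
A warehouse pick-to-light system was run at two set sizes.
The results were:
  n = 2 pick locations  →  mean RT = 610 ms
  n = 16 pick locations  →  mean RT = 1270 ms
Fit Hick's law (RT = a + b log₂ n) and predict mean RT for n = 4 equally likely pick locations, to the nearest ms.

Fit slope and intercept:
  b = (1270 − 610) / (log₂ 16 − log₂ 2) = 660 / (4 − 1) = 220 ms/bit
  a = 610 − 220 × 1 = 390 ms
Then RT(4) = 390 + 220 × log₂ 4 = 390 + 220 × 2 ≈ 830.000 ms.

830 ms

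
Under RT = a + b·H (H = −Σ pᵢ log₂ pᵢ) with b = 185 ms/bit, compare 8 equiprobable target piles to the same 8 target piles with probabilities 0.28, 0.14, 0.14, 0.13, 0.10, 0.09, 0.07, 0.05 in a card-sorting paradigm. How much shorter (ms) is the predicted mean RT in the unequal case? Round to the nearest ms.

33 ms

Equiprobable entropy H₀ = log₂ 8 = 3.0000 bits.
Skewed entropy H = −Σ pᵢ log₂ pᵢ = 2.8206 bits.
ΔRT = b·(H₀ − H) = 185 × 0.1794 = 33.19 ms.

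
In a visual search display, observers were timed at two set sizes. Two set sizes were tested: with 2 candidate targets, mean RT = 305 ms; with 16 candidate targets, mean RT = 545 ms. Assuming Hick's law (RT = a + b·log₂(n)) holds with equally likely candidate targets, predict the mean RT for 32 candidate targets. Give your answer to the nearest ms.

625 ms

With log₂ n on the abscissa the relation is linear; from the two conditions:
  b = (545 − 305) / (log₂ 16 − log₂ 2) = 240 / (4 − 1) = 80 ms/bit
  a = 305 − 80 × 1 = 225 ms
Then RT(32) = 225 + 80 × log₂ 32 = 225 + 80 × 5 ≈ 625.000 ms.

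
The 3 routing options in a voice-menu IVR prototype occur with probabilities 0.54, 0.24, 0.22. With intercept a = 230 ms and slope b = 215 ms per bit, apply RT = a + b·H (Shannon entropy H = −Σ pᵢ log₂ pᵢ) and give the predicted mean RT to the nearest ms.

H = 0.54·log₂(1/0.54) + 0.24·log₂(1/0.24) + 0.22·log₂(1/0.22) = 1.4548 bits.
RT = 230 + 215 × 1.4548 = 542.77 ms.

543 ms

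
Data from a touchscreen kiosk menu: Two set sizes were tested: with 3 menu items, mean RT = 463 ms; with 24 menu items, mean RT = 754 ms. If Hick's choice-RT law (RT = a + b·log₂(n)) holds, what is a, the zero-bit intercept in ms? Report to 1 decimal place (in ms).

309.3 ms

Slope: b = (754 − 463) / (log₂ 24 − log₂ 3) = 291/3.0000 = 97.000 ms/bit.
Intercept: a = 463 − 97.000·log₂(3) = 309.259 ms.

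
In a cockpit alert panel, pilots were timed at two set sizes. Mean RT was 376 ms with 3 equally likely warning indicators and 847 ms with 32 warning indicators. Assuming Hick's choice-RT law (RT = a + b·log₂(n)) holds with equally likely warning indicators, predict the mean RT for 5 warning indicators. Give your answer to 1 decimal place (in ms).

RT is linear in log₂ n, so two points fix the line:
  b = (847 − 376) / (log₂ 32 − log₂ 3) = 471 / (5 − 1.5850) = 137.919 ms/bit
  a = 376 − 137.919 × 1.5850 = 157.403 ms
Then RT(5) = 157.403 + 137.919 × log₂ 5 = 157.403 + 137.919 × 2.3219 ≈ 477.642 ms.

477.6 ms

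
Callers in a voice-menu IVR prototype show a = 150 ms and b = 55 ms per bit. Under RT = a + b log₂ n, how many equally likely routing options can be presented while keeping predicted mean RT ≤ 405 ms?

24

Information budget: (405 − 150)/55 = 4.6364 bits, so n ≤ 2^4.6364 = 24.871 → at most 24.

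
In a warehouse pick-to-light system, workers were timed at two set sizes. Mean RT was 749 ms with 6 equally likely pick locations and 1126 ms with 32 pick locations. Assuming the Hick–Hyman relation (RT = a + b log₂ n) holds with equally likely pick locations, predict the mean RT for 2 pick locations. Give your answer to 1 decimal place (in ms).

501.6 ms

Solve the two-equation system in a and b:
  b = (1126 − 749) / (log₂ 32 − log₂ 6) = 377 / (5 − 2.5850) = 156.105 ms/bit
  a = 749 − 156.105 × 2.5850 = 345.474 ms
Then RT(2) = 345.474 + 156.105 × log₂ 2 = 345.474 + 156.105 × 1 ≈ 501.579 ms.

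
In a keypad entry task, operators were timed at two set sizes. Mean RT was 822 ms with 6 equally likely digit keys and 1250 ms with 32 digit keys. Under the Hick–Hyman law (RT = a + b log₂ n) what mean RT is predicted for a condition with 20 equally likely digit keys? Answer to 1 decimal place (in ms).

1129.8 ms

RT is linear in log₂ n, so two points fix the line:
  b = (1250 − 822) / (log₂ 32 − log₂ 6) = 428 / (5 − 2.5850) = 177.223 ms/bit
  a = 822 − 177.223 × 2.5850 = 363.885 ms
Then RT(20) = 363.885 + 177.223 × log₂ 20 = 363.885 + 177.223 × 4.3219 ≈ 1129.830 ms.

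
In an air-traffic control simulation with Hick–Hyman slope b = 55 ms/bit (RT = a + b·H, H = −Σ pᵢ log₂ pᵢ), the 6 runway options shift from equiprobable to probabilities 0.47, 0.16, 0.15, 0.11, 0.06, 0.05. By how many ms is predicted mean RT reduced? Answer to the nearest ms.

24 ms

Equiprobable entropy H₀ = log₂ 6 = 2.5850 bits.
Skewed entropy H = −Σ pᵢ log₂ pᵢ = 2.1554 bits.
ΔRT = b·(H₀ − H) = 55 × 0.4295 = 23.62 ms.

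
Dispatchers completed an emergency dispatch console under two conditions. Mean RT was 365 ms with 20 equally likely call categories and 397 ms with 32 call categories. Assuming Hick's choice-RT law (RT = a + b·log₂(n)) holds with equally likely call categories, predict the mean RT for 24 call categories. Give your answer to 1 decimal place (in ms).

377.4 ms

With log₂ n on the abscissa the relation is linear; from the two conditions:
  b = (397 − 365) / (log₂ 32 − log₂ 20) = 32 / (5 − 4.3219) = 47.193 ms/bit
  a = 365 − 47.193 × 4.3219 = 161.037 ms
Then RT(24) = 161.037 + 47.193 × log₂ 24 = 161.037 + 47.193 × 4.5850 ≈ 377.413 ms.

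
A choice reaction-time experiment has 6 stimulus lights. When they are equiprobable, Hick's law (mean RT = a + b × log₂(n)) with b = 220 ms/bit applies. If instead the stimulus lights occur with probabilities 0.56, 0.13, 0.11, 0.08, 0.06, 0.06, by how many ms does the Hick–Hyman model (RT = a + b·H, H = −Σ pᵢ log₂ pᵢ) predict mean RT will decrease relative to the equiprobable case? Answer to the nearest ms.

133 ms

Equiprobable entropy H₀ = log₂ 6 = 2.5850 bits.
Skewed entropy H = −Σ pᵢ log₂ pᵢ = 1.9799 bits.
ΔRT = b·(H₀ − H) = 220 × 0.6050 = 133.10 ms.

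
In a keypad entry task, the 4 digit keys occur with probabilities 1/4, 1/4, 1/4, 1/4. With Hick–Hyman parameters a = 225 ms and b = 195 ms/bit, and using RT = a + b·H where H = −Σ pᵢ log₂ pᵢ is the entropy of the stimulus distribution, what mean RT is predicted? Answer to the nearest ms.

H = −Σ pᵢ log₂ pᵢ = 0.25·2 + 0.25·2 + 0.25·2 + 0.25·2 = 2.000 bits.
RT = 225 + 195 × 2.000 = 615.00 ms.

615 ms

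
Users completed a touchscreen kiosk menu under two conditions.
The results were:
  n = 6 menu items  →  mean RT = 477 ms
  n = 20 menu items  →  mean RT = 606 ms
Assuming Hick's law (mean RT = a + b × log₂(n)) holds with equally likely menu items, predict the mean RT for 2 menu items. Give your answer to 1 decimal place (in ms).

With log₂ n on the abscissa the relation is linear; from the two conditions:
  b = (606 − 477) / (log₂ 20 − log₂ 6) = 129 / (4.3219 − 2.5850) = 74.267 ms/bit
  a = 477 − 74.267 × 2.5850 = 285.021 ms
Then RT(2) = 285.021 + 74.267 × log₂ 2 = 285.021 + 74.267 × 1 ≈ 359.289 ms.

359.3 ms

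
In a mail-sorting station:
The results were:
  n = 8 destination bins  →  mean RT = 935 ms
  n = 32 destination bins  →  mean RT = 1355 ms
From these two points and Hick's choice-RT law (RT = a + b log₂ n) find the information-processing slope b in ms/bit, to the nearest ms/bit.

The slope on a log₂ axis is (1355 − 935) / (5 − 3) = 210 ms/bit.

210 ms/bit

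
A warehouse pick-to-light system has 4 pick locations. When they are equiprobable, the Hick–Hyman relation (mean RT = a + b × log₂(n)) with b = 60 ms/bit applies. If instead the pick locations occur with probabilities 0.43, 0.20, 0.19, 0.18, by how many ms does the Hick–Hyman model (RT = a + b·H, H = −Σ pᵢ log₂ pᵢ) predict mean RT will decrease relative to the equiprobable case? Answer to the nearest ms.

7 ms

The RT saving is b·ΔH. Equiprobable H₀ = log₂(4) = 2.0000 bits; with the given probabilities H = 1.8885 bits.
b·(H₀ − H) = 60 × (2.0000 − 1.8885) = 6.69 ms.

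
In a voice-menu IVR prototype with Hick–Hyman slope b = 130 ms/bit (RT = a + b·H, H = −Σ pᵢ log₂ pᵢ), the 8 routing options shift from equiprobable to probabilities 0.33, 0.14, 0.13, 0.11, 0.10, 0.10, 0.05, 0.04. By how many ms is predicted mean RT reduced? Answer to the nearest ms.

Equiprobable entropy H₀ = log₂ 8 = 3.0000 bits.
Skewed entropy H = −Σ pᵢ log₂ pᵢ = 2.7241 bits.
ΔRT = b·(H₀ − H) = 130 × 0.2759 = 35.87 ms.

36 ms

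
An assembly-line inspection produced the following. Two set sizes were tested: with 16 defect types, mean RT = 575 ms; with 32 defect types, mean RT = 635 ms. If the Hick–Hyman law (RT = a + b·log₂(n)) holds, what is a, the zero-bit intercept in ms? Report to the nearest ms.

Slope: b = (635 − 575) / (log₂ 32 − log₂ 16) = 60/1.0000 = 60 ms/bit.
Intercept: a = 575 − 60·log₂(16) = 335.000 ms.

335 ms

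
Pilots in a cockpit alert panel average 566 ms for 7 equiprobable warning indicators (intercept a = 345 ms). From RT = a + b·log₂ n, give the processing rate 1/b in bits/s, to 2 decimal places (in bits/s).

b = (566 − 345)/log₂ 7 = 221/2.8074 = 78.722 ms per bit = 0.07872 s/bit; the reciprocal is 12.703 bits/s.

12.70 bits/s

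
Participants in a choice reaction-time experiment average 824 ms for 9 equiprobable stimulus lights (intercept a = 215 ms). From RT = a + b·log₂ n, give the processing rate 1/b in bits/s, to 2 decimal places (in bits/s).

5.21 bits/s

b = (824 − 215)/log₂ 9 = 609/3.1699 = 192.118 ms per bit = 0.19212 s/bit; the reciprocal is 5.205 bits/s.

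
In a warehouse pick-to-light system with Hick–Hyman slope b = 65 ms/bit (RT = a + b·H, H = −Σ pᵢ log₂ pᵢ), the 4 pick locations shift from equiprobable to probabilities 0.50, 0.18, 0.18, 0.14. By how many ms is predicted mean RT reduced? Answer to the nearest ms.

The RT saving is b·ΔH. Equiprobable H₀ = log₂(4) = 2.0000 bits; with the given probabilities H = 1.7877 bits.
b·(H₀ − H) = 65 × (2.0000 − 1.7877) = 13.80 ms.

14 ms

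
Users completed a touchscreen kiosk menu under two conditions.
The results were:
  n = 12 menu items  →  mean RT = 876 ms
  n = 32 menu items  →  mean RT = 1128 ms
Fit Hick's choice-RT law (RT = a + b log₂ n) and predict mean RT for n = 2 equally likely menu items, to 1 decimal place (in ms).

Fit slope and intercept:
  b = (1128 − 876) / (log₂ 32 − log₂ 12) = 252 / (5 − 3.5850) = 178.087 ms/bit
  a = 876 − 178.087 × 3.5850 = 237.564 ms
Then RT(2) = 237.564 + 178.087 × log₂ 2 = 237.564 + 178.087 × 1 ≈ 415.651 ms.

415.7 ms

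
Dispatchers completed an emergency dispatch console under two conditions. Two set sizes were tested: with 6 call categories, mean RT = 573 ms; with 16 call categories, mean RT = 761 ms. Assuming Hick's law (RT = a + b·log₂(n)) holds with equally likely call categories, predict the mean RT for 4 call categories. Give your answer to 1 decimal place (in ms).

495.3 ms

Fit slope and intercept:
  b = (761 − 573) / (log₂ 16 − log₂ 6) = 188 / (4 − 2.5850) = 132.859 ms/bit
  a = 573 − 132.859 × 2.5850 = 229.565 ms
Then RT(4) = 229.565 + 132.859 × log₂ 4 = 229.565 + 132.859 × 2 ≈ 495.283 ms.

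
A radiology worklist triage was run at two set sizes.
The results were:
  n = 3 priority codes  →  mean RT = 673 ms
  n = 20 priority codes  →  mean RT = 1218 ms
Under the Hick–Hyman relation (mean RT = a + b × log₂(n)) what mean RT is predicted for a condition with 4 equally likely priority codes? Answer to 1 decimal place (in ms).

755.6 ms

With log₂ n on the abscissa the relation is linear; from the two conditions:
  b = (1218 − 673) / (log₂ 20 − log₂ 3) = 545 / (4.3219 − 1.5850) = 199.126 ms/bit
  a = 673 − 199.126 × 1.5850 = 357.393 ms
Then RT(4) = 357.393 + 199.126 × log₂ 4 = 357.393 + 199.126 × 2 ≈ 755.645 ms.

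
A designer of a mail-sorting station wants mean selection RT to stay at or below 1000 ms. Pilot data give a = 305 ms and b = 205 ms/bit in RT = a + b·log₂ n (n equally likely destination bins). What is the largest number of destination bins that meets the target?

10

Set 305 + 205·log₂ n ≤ 1000 → log₂ n ≤ (1000 − 305)/205 = 3.3902.
So n ≤ 2^3.3902 = 10.485; the largest integer n is 10.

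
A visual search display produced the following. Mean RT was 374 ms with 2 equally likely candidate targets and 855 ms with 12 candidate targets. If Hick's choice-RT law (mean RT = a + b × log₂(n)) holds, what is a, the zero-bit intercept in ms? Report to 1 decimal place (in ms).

The slope on a log₂ axis is (855 − 374) / (3.5850 − 1) = 186.076 ms/bit.
a = RT₁ − b·log₂ n₁ = 374 − 186.076 × 1 = 187.924 ms.

187.9 ms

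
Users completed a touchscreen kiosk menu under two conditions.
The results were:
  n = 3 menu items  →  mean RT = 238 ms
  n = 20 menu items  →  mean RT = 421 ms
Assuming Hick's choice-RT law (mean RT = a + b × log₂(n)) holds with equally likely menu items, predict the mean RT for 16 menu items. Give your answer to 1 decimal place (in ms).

399.5 ms

Solve the two-equation system in a and b:
  b = (421 − 238) / (log₂ 20 − log₂ 3) = 183 / (4.3219 − 1.5850) = 66.862 ms/bit
  a = 238 − 66.862 × 1.5850 = 132.026 ms
Then RT(16) = 132.026 + 66.862 × log₂ 16 = 132.026 + 66.862 × 4 ≈ 399.475 ms.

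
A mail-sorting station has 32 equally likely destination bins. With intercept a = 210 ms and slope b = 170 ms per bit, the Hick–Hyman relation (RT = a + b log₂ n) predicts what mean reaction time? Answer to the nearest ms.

1060 ms

log₂(32) = 5 bits, so RT = 210 + 170 × 5 ≈ 1060.000 ms.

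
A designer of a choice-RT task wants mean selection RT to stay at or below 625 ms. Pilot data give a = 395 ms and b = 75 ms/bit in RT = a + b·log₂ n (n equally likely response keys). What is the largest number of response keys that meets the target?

75·log₂ n ≤ 625 − 395 = 230, giving log₂ n ≤ 3.0667 and n ≤ 8.378. The largest whole number is 8.

8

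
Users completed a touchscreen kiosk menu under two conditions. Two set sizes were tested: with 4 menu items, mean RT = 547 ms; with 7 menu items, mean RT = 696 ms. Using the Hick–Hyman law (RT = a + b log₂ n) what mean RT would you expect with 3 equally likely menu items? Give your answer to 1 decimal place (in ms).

RT is linear in log₂ n, so two points fix the line:
  b = (696 − 547) / (log₂ 7 − log₂ 4) = 149 / (2.8074 − 2) = 184.553 ms/bit
  a = 547 − 184.553 × 2 = 177.893 ms
Then RT(3) = 177.893 + 184.553 × log₂ 3 = 177.893 + 184.553 × 1.5850 ≈ 470.403 ms.

470.4 ms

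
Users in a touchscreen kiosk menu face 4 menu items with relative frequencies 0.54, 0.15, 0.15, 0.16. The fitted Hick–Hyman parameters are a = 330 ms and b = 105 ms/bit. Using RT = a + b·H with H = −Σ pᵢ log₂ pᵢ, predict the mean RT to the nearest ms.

511 ms

H = 0.54·log₂(1/0.54) + 0.15·log₂(1/0.15) + 0.15·log₂(1/0.15) + 0.16·log₂(1/0.16) = 1.7241 bits.
RT = 330 + 105 × 1.7241 = 511.04 ms.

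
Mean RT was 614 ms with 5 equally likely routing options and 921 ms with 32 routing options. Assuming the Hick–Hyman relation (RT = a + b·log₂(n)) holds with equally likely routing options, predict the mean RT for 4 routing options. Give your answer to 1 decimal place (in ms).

577.1 ms

Fit slope and intercept:
  b = (921 − 614) / (log₂ 32 − log₂ 5) = 307 / (5 − 2.3219) = 114.635 ms/bit
  a = 614 − 114.635 × 2.3219 = 347.826 ms
Then RT(4) = 347.826 + 114.635 × log₂ 4 = 347.826 + 114.635 × 2 ≈ 577.096 ms.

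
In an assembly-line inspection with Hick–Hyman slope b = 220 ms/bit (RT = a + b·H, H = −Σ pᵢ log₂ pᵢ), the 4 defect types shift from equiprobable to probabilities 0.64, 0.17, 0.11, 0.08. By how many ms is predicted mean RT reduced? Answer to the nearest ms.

113 ms

Equiprobable entropy H₀ = log₂ 4 = 2.0000 bits.
Skewed entropy H = −Σ pᵢ log₂ pᵢ = 1.4885 bits.
ΔRT = b·(H₀ − H) = 220 × 0.5115 = 112.54 ms.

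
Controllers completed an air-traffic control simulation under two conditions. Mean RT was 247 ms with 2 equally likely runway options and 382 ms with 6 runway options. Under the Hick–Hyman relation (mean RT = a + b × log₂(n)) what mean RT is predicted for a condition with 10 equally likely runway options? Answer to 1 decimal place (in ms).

Solve the two-equation system in a and b:
  b = (382 − 247) / (log₂ 6 − log₂ 2) = 135 / (2.5850 − 1) = 85.176 ms/bit
  a = 247 − 85.176 × 1 = 161.824 ms
Then RT(10) = 161.824 + 85.176 × log₂ 10 = 161.824 + 85.176 × 3.3219 ≈ 444.771 ms.

444.8 ms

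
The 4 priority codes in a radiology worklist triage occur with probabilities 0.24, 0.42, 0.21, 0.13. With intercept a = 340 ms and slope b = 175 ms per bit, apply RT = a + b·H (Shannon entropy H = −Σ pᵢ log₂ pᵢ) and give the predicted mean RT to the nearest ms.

Entropy contributions −pᵢ log₂ pᵢ: 0.4941, 0.5256, 0.4728, 0.3826; sum H = 1.8752 bits.
RT = a + bH = 340 + 175·1.8752 = 668.17 ms.

668 ms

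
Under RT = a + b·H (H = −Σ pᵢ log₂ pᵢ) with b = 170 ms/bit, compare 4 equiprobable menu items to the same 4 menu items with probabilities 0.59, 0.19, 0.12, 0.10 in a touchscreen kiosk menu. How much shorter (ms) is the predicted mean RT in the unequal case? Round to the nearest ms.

The RT saving is b·ΔH. Equiprobable H₀ = log₂(4) = 2.0000 bits; with the given probabilities H = 1.6036 bits.
b·(H₀ − H) = 170 × (2.0000 − 1.6036) = 67.39 ms.

67 ms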